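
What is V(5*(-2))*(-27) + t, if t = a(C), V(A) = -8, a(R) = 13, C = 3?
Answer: 229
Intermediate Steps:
t = 13
V(5*(-2))*(-27) + t = -8*(-27) + 13 = 216 + 13 = 229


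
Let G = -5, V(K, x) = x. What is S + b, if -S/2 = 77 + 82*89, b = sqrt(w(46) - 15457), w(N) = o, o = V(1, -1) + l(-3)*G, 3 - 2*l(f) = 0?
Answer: -14750 + I*sqrt(61862)/2 ≈ -14750.0 + 124.36*I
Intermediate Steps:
l(f) = 3/2 (l(f) = 3/2 - 1/2*0 = 3/2 + 0 = 3/2)
o = -17/2 (o = -1 + (3/2)*(-5) = -1 - 15/2 = -17/2 ≈ -8.5000)
w(N) = -17/2
b = I*sqrt(61862)/2 (b = sqrt(-17/2 - 15457) = sqrt(-30931/2) = I*sqrt(61862)/2 ≈ 124.36*I)
S = -14750 (S = -2*(77 + 82*89) = -2*(77 + 7298) = -2*7375 = -14750)
S + b = -14750 + I*sqrt(61862)/2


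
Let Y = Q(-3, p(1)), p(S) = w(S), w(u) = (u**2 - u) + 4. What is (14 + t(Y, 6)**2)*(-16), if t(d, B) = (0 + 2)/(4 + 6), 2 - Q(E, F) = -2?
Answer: -5616/25 ≈ -224.64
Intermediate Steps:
w(u) = 4 + u**2 - u
p(S) = 4 + S**2 - S
Q(E, F) = 4 (Q(E, F) = 2 - 1*(-2) = 2 + 2 = 4)
Y = 4
t(d, B) = 1/5 (t(d, B) = 2/10 = 2*(1/10) = 1/5)
(14 + t(Y, 6)**2)*(-16) = (14 + (1/5)**2)*(-16) = (14 + 1/25)*(-16) = (351/25)*(-16) = -5616/25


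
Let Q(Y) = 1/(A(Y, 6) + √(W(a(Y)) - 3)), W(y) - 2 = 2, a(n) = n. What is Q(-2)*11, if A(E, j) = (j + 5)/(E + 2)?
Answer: 0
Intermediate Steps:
A(E, j) = (5 + j)/(2 + E)
W(y) = 4 (W(y) = 2 + 2 = 4)
Q(Y) = 1/(1 + 11/(2 + Y)) (Q(Y) = 1/((5 + 6)/(2 + Y) + √(4 - 3)) = 1/(11/(2 + Y) + √1) = 1/(11/(2 + Y) + 1) = 1/(1 + 11/(2 + Y)))
Q(-2)*11 = ((2 - 2)/(13 - 2))*11 = (0/11)*11 = ((1/11)*0)*11 = 0*11 = 0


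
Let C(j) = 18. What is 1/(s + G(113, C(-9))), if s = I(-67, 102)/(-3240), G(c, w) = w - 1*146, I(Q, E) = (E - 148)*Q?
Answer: -1620/208901 ≈ -0.0077549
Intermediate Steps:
I(Q, E) = Q*(-148 + E) (I(Q, E) = (-148 + E)*Q = Q*(-148 + E))
G(c, w) = -146 + w (G(c, w) = w - 146 = -146 + w)
s = -1541/1620 (s = -67*(-148 + 102)/(-3240) = -67*(-46)*(-1/3240) = 3082*(-1/3240) = -1541/1620 ≈ -0.95123)
1/(s + G(113, C(-9))) = 1/(-1541/1620 + (-146 + 18)) = 1/(-1541/1620 - 128) = 1/(-208901/1620) = -1620/208901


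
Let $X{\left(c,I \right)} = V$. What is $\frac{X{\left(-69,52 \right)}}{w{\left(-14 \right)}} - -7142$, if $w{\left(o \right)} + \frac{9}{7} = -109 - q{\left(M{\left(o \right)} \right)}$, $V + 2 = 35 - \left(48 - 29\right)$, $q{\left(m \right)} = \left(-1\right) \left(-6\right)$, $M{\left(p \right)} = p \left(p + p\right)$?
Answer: $\frac{2906745}{407} \approx 7141.9$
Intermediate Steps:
$M{\left(p \right)} = 2 p^{2}$ ($M{\left(p \right)} = p 2 p = 2 p^{2}$)
$q{\left(m \right)} = 6$
$V = 14$ ($V = -2 + \left(35 - \left(48 - 29\right)\right) = -2 + \left(35 - 19\right) = -2 + 16 = 14$)
$X{\left(c,I \right)} = 14$
$w{\left(o \right)} = - \frac{814}{7}$ ($w{\left(o \right)} = - \frac{9}{7} - 115 = - \frac{814}{7}$)
$\frac{X{\left(-69,52 \right)}}{w{\left(-14 \right)}} - -7142 = \frac{14}{- \frac{814}{7}} - -7142 = 14 \left(- \frac{7}{814}\right) + 7142 = - \frac{49}{407} + 7142 = \frac{2906745}{407}$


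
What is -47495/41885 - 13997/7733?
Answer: -190708636/64779341 ≈ -2.9440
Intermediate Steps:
-47495/41885 - 13997/7733 = -47495*1/41885 - 13997*1/7733 = -9499/8377 - 13997/7733 = -190708636/64779341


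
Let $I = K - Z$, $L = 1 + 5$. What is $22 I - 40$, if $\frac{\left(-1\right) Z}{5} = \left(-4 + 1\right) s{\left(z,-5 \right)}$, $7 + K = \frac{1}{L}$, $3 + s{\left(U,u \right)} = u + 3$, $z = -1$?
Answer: $\frac{4379}{3} \approx 1459.7$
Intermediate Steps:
$L = 6$
$s{\left(U,u \right)} = u$ ($s{\left(U,u \right)} = -3 + \left(u + 3\right) = -3 + \left(3 + u\right) = u$)
$K = - \frac{41}{6}$ ($K = -7 + \frac{1}{6} = - \frac{41}{6} \approx -6.8333$)
$Z = -75$ ($Z = - 5 \left(-4 + 1\right) \left(-5\right) = - 5 \left(\left(-3\right) \left(-5\right)\right) = \left(-5\right) 15 = -75$)
$I = \frac{409}{6}$ ($I = - \frac{41}{6} - -75 = - \frac{41}{6} + 75 = \frac{409}{6} \approx 68.167$)
$22 I - 40 = 22 \cdot \frac{409}{6} - 40 = \frac{4499}{3} - 40 = \frac{4379}{3}$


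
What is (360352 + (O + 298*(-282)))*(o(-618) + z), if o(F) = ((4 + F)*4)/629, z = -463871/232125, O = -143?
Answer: -238026289261607/146006625 ≈ -1.6302e+6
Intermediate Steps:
z = -463871/232125 (z = -463871*1/232125 = -463871/232125 ≈ -1.9984)
o(F) = 16/629 + 4*F/629 (o(F) = (16 + 4*F)*(1/629) = 16/629 + 4*F/629)
(360352 + (O + 298*(-282)))*(o(-618) + z) = (360352 + (-143 + 298*(-282)))*((16/629 + (4/629)*(-618)) - 463871/232125) = (360352 + (-143 - 84036))*((16/629 - 2472/629) - 463871/232125) = (360352 - 84179)*(-2456/629 - 463871/232125) = 276173*(-861873859/146006625) = -238026289261607/146006625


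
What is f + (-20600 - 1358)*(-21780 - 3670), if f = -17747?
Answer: 558813353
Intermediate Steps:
f + (-20600 - 1358)*(-21780 - 3670) = -17747 + (-20600 - 1358)*(-21780 - 3670) = -17747 - 21958*(-25450) = -17747 + 558831100 = 558813353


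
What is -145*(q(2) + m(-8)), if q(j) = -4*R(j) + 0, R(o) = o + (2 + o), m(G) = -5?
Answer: 4205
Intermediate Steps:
R(o) = 2 + 2*o
q(j) = -8 - 8*j (q(j) = -4*(2 + 2*j) + 0 = (-8 - 8*j) + 0 = -8 - 8*j)
-145*(q(2) + m(-8)) = -145*((-8 - 8*2) - 5) = -145*((-8 - 16) - 5) = -145*(-24 - 5) = -145*(-29) = 4205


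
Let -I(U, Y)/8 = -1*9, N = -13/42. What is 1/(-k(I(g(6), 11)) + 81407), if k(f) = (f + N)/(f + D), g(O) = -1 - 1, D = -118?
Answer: 1932/157281335 ≈ 1.2284e-5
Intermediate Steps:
N = -13/42 (N = -13*1/42 = -13/42 ≈ -0.30952)
g(O) = -2
I(U, Y) = 72 (I(U, Y) = -(-8)*9 = -8*(-9) = 72)
k(f) = (-13/42 + f)/(-118 + f) (k(f) = (f - 13/42)/(f - 118) = (-13/42 + f)/(-118 + f))
1/(-k(I(g(6), 11)) + 81407) = 1/(-(-13/42 + 72)/(-118 + 72) + 81407) = 1/(-3011/((-46)*42) + 81407) = 1/(-(-1)*3011/(46*42) + 81407) = 1/(-1*(-3011/1932) + 81407) = 1/(3011/1932 + 81407) = 1/(157281335/1932) = 1932/157281335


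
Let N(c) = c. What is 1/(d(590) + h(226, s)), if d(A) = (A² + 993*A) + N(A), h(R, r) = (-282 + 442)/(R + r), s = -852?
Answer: 313/292517200 ≈ 1.0700e-6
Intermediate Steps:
h(R, r) = 160/(R + r)
d(A) = A² + 994*A (d(A) = (A² + 993*A) + A = A² + 994*A)
1/(d(590) + h(226, s)) = 1/(590*(994 + 590) + 160/(226 - 852)) = 1/(590*1584 + 160/(-626)) = 1/(934560 + 160*(-1/626)) = 1/(934560 - 80/313) = 1/(292517200/313) = 313/292517200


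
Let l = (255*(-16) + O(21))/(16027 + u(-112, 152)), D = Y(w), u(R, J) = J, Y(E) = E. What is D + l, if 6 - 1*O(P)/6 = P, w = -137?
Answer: -740231/5393 ≈ -137.26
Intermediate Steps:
D = -137
O(P) = 36 - 6*P
l = -1390/5393 (l = (255*(-16) + (36 - 6*21))/(16027 + 152) = (-4080 + (36 - 126))/16179 = (-4080 - 90)*(1/16179) = -4170*1/16179 = -1390/5393 ≈ -0.25774)
D + l = -137 - 1390/5393 = -740231/5393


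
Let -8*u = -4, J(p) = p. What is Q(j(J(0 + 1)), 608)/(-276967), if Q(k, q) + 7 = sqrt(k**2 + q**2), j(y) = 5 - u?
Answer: 7/276967 - sqrt(1478737)/553934 ≈ -0.0021700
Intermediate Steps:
u = 1/2 (u = -1/8*(-4) = 1/2 ≈ 0.50000)
j(y) = 9/2 (j(y) = 5 - 1*1/2 = 5 - 1/2 = 9/2)
Q(k, q) = -7 + sqrt(k**2 + q**2)
Q(j(J(0 + 1)), 608)/(-276967) = (-7 + sqrt((9/2)**2 + 608**2))/(-276967) = (-7 + sqrt(81/4 + 369664))*(-1/276967) = (-7 + sqrt(1478737/4))*(-1/276967) = (-7 + sqrt(1478737)/2)*(-1/276967) = 7/276967 - sqrt(1478737)/553934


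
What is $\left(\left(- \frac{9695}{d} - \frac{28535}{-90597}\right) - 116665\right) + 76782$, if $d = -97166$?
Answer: $- \frac{27006486783257}{677149854} \approx -39883.0$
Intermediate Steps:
$\left(\left(- \frac{9695}{d} - \frac{28535}{-90597}\right) - 116665\right) + 76782 = \left(\left(- \frac{9695}{-97166} - \frac{28535}{-90597}\right) - 116665\right) + 76782 = \left(\left(\left(-9695\right) \left(- \frac{1}{97166}\right) - - \frac{2195}{6969}\right) - 116665\right) + 76782 = \left(\left(\frac{9695}{97166} + \frac{2195}{6969}\right) - 116665\right) + 76782 = \left(\frac{280843825}{677149854} - 116665\right) + 76782 = - \frac{78999406873085}{677149854} + 76782 = - \frac{27006486783257}{677149854}$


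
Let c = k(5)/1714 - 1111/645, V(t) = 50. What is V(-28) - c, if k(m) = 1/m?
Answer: 11436125/221106 ≈ 51.722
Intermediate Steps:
c = -380825/221106 (c = 1/(5*1714) - 1111/645 = (⅕)*(1/1714) - 1111*1/645 = 1/8570 - 1111/645 = -380825/221106 ≈ -1.7224)
V(-28) - c = 50 - 1*(-380825/221106) = 50 + 380825/221106 = 11436125/221106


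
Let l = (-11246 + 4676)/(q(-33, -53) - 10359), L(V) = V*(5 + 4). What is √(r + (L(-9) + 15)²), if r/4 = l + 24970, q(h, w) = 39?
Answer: √770948290/86 ≈ 322.86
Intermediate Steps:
L(V) = 9*V (L(V) = V*9 = 9*V)
l = 219/344 (l = (-11246 + 4676)/(39 - 10359) = -6570/(-10320) = -6570*(-1/10320) = 219/344 ≈ 0.63663)
r = 8589899/86 (r = 4*(219/344 + 24970) = 4*(8589899/344) = 8589899/86 ≈ 99883.)
√(r + (L(-9) + 15)²) = √(8589899/86 + (9*(-9) + 15)²) = √(8589899/86 + (-81 + 15)²) = √(8589899/86 + (-66)²) = √(8589899/86 + 4356) = √(8964515/86) = √770948290/86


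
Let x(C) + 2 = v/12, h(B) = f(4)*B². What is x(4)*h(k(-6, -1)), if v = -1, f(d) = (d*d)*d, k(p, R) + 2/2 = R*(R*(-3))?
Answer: -6400/3 ≈ -2133.3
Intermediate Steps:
k(p, R) = -1 - 3*R² (k(p, R) = -1 + R*(R*(-3)) = -1 + R*(-3*R) = -1 - 3*R²)
f(d) = d³ (f(d) = d²*d = d³)
h(B) = 64*B² (h(B) = 4³*B² = 64*B²)
x(C) = -25/12 (x(C) = -2 - 1/12 = -25/12)
x(4)*h(k(-6, -1)) = -400*(-1 - 3*(-1)²)²/3 = -400*(-1 - 3*1)²/3 = -400*(-1 - 3)²/3 = -400*(-4)²/3 = -400*16/3 = -25/12*1024 = -6400/3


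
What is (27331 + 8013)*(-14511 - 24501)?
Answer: -1378840128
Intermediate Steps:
(27331 + 8013)*(-14511 - 24501) = 35344*(-39012) = -1378840128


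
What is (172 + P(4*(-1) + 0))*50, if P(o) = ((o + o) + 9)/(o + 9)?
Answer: 8610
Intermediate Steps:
P(o) = (9 + 2*o)/(9 + o) (P(o) = (2*o + 9)/(9 + o) = (9 + 2*o)/(9 + o))
(172 + P(4*(-1) + 0))*50 = (172 + (9 + 2*(4*(-1) + 0))/(9 + (4*(-1) + 0)))*50 = (172 + (9 + 2*(-4 + 0))/(9 + (-4 + 0)))*50 = (172 + (9 + 2*(-4))/(9 - 4))*50 = (172 + (9 - 8)/5)*50 = (172 + (⅕)*1)*50 = (172 + ⅕)*50 = (861/5)*50 = 8610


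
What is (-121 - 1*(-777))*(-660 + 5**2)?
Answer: -416560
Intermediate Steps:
(-121 - 1*(-777))*(-660 + 5**2) = (-121 + 777)*(-660 + 25) = 656*(-635) = -416560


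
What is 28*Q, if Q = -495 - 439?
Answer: -26152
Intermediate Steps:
Q = -934
28*Q = 28*(-934) = -26152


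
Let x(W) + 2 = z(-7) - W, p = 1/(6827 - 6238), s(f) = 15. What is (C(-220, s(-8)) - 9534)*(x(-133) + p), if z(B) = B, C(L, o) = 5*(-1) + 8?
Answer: -696115647/589 ≈ -1.1819e+6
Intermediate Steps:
p = 1/589 ≈ 0.0016978
C(L, o) = 3 (C(L, o) = -5 + 8 = 3)
x(W) = -9 - W (x(W) = -2 + (-7 - W) = -9 - W)
(C(-220, s(-8)) - 9534)*(x(-133) + p) = (3 - 9534)*((-9 - 1*(-133)) + 1/589) = -9531*((-9 + 133) + 1/589) = -9531*(124 + 1/589) = -9531*73037/589 = -696115647/589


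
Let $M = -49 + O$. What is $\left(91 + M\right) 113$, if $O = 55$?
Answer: $10961$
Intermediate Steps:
$M = 6$ ($M = -49 + 55 = 6$)
$\left(91 + M\right) 113 = \left(91 + 6\right) 113 = 97 \cdot 113 = 10961$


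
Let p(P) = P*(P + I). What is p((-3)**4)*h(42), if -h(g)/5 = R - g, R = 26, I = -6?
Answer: 486000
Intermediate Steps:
p(P) = P*(-6 + P) (p(P) = P*(P - 6) = P*(-6 + P))
h(g) = -130 + 5*g (h(g) = -5*(26 - g) = -130 + 5*g)
p((-3)**4)*h(42) = ((-3)**4*(-6 + (-3)**4))*(-130 + 5*42) = (81*(-6 + 81))*(-130 + 210) = (81*75)*80 = 6075*80 = 486000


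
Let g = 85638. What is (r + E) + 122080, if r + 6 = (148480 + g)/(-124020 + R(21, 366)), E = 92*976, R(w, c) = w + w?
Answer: 13133244415/61989 ≈ 2.1186e+5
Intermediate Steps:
R(w, c) = 2*w
E = 89792
r = -488993/61989 (r = -6 + (148480 + 85638)/(-124020 + 2*21) = -6 + 234118/(-124020 + 42) = -6 + 234118/(-123978) = -6 + 234118*(-1/123978) = -6 - 117059/61989 = -488993/61989 ≈ -7.8884)
(r + E) + 122080 = (-488993/61989 + 89792) + 122080 = 5565627295/61989 + 122080 = 13133244415/61989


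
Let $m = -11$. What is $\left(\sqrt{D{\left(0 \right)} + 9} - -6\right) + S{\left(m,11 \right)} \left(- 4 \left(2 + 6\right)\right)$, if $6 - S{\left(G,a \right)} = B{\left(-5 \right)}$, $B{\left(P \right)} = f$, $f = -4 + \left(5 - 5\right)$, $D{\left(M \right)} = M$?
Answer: $-311$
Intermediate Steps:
$f = -4$ ($f = -4 + 0 = -4$)
$B{\left(P \right)} = -4$
$S{\left(G,a \right)} = 10$ ($S{\left(G,a \right)} = 6 - -4 = 6 + 4 = 10$)
$\left(\sqrt{D{\left(0 \right)} + 9} - -6\right) + S{\left(m,11 \right)} \left(- 4 \left(2 + 6\right)\right) = \left(\sqrt{0 + 9} - -6\right) + 10 \left(- 4 \left(2 + 6\right)\right) = \left(\sqrt{9} + 6\right) + 10 \left(\left(-4\right) 8\right) = \left(3 + 6\right) + 10 \left(-32\right) = 9 - 320 = -311$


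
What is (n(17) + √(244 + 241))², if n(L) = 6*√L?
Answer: 1097 + 12*√8245 ≈ 2186.6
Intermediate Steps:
(n(17) + √(244 + 241))² = (6*√17 + √(244 + 241))² = (6*√17 + √485)² = (√485 + 6*√17)²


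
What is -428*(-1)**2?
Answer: -428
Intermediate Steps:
-428*(-1)**2 = -428*1 = -428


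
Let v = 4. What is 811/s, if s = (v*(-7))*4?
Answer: -811/112 ≈ -7.2411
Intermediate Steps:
s = -112 (s = (4*(-7))*4 = -28*4 = -112)
811/s = 811/(-112) = 811*(-1/112) = -811/112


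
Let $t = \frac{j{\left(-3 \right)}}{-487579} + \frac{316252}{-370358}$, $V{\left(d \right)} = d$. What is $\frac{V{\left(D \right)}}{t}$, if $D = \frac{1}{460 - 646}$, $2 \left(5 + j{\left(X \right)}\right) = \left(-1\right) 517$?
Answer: $\frac{90289391641}{14331322745475} \approx 0.0063001$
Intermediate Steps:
$j{\left(X \right)} = - \frac{527}{2}$ ($j{\left(X \right)} = -5 + \frac{\left(-1\right) 517}{2} = -5 + \frac{1}{2} \left(-517\right) = -5 - \frac{517}{2} = - \frac{527}{2}$)
$D = - \frac{1}{186}$ ($D = \frac{1}{-186} = - \frac{1}{186} \approx -0.0053763$)
$t = - \frac{154100244575}{180578783282}$ ($t = - \frac{527}{2 \left(-487579\right)} + \frac{316252}{-370358} = \left(- \frac{527}{2}\right) \left(- \frac{1}{487579}\right) + 316252 \left(- \frac{1}{370358}\right) = \frac{527}{975158} - \frac{158126}{185179} = - \frac{154100244575}{180578783282} \approx -0.85337$)
$\frac{V{\left(D \right)}}{t} = - \frac{1}{186 \left(- \frac{154100244575}{180578783282}\right)} = \left(- \frac{1}{186}\right) \left(- \frac{180578783282}{154100244575}\right) = \frac{90289391641}{14331322745475}$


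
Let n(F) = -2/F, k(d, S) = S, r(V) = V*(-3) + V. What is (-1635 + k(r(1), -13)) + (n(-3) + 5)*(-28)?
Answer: -5420/3 ≈ -1806.7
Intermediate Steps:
r(V) = -2*V (r(V) = -3*V + V = -2*V)
(-1635 + k(r(1), -13)) + (n(-3) + 5)*(-28) = (-1635 - 13) + (-2/(-3) + 5)*(-28) = -1648 + (-2*(-⅓) + 5)*(-28) = -1648 + (⅔ + 5)*(-28) = -1648 + (17/3)*(-28) = -1648 - 476/3 = -5420/3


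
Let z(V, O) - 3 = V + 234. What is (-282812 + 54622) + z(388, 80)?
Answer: -227565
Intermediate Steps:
z(V, O) = 237 + V (z(V, O) = 3 + (V + 234) = 3 + (234 + V) = 237 + V)
(-282812 + 54622) + z(388, 80) = (-282812 + 54622) + (237 + 388) = -228190 + 625 = -227565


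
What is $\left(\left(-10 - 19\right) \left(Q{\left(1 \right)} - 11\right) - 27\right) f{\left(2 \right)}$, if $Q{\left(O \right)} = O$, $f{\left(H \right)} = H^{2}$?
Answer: $1052$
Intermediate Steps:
$\left(\left(-10 - 19\right) \left(Q{\left(1 \right)} - 11\right) - 27\right) f{\left(2 \right)} = \left(\left(-10 - 19\right) \left(1 - 11\right) - 27\right) 2^{2} = \left(\left(-29\right) \left(-10\right) - 27\right) 4 = \left(290 - 27\right) 4 = 263 \cdot 4 = 1052$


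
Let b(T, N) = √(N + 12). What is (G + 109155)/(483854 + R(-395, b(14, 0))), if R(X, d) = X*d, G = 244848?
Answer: 85642883781/117056410508 + 139831185*√3/117056410508 ≈ 0.73371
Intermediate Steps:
b(T, N) = √(12 + N)
(G + 109155)/(483854 + R(-395, b(14, 0))) = (244848 + 109155)/(483854 - 395*√(12 + 0)) = 354003/(483854 - 790*√3)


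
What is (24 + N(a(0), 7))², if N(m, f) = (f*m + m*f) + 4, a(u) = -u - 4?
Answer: 784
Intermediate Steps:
a(u) = -4 - u
N(m, f) = 4 + 2*f*m (N(m, f) = (f*m + f*m) + 4 = 2*f*m + 4 = 4 + 2*f*m)
(24 + N(a(0), 7))² = (24 + (4 + 2*7*(-4 - 1*0)))² = (24 + (4 + 2*7*(-4 + 0)))² = (24 + (4 + 2*7*(-4)))² = (24 + (4 - 56))² = (24 - 52)² = (-28)² = 784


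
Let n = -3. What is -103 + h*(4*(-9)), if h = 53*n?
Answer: 5621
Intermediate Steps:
h = -159 (h = 53*(-3) = -159)
-103 + h*(4*(-9)) = -103 - 636*(-9) = -103 - 159*(-36) = -103 + 5724 = 5621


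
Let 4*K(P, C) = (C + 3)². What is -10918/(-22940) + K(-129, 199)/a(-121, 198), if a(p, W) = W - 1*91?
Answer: 117589583/1227290 ≈ 95.812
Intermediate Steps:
a(p, W) = -91 + W (a(p, W) = W - 91 = -91 + W)
K(P, C) = (3 + C)²/4 (K(P, C) = (C + 3)²/4 = (3 + C)²/4)
-10918/(-22940) + K(-129, 199)/a(-121, 198) = -10918/(-22940) + ((3 + 199)²/4)/(-91 + 198) = -10918*(-1/22940) + ((¼)*202²)/107 = 5459/11470 + ((¼)*40804)*(1/107) = 5459/11470 + 10201*(1/107) = 5459/11470 + 10201/107 = 117589583/1227290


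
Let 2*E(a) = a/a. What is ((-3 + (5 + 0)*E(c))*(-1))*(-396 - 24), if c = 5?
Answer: -210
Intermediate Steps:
E(a) = 1/2 (E(a) = (a/a)/2 = (1/2)*1 = 1/2)
((-3 + (5 + 0)*E(c))*(-1))*(-396 - 24) = ((-3 + (5 + 0)*(1/2))*(-1))*(-396 - 24) = ((-3 + 5*(1/2))*(-1))*(-420) = ((-3 + 5/2)*(-1))*(-420) = -1/2*(-1)*(-420) = (1/2)*(-420) = -210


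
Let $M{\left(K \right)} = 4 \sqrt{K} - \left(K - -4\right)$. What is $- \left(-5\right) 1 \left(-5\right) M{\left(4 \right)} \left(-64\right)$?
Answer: $0$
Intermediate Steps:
$M{\left(K \right)} = -4 - K + 4 \sqrt{K}$ ($M{\left(K \right)} = 4 \sqrt{K} - \left(K + 4\right) = 4 \sqrt{K} - \left(4 + K\right) = -4 - K + 4 \sqrt{K}$)
$- \left(-5\right) 1 \left(-5\right) M{\left(4 \right)} \left(-64\right) = - \left(-5\right) 1 \left(-5\right) \left(-4 - 4 + 4 \sqrt{4}\right) \left(-64\right) = - \left(-5\right) \left(-5\right) \left(-4 - 4 + 4 \cdot 2\right) \left(-64\right) = - 25 \left(-4 - 4 + 8\right) \left(-64\right) = - 25 \cdot 0 \left(-64\right) = - 0 \left(-64\right) = \left(-1\right) 0 = 0$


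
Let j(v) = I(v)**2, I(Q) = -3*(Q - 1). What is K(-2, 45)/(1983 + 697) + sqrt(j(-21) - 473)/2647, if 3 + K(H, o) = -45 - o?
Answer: -93/2680 + sqrt(3883)/2647 ≈ -0.011160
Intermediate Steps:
I(Q) = 3 - 3*Q (I(Q) = -3*(-1 + Q) = 3 - 3*Q)
K(H, o) = -48 - o (K(H, o) = -3 + (-45 - o) = -48 - o)
j(v) = (3 - 3*v)**2
K(-2, 45)/(1983 + 697) + sqrt(j(-21) - 473)/2647 = (-48 - 1*45)/(1983 + 697) + sqrt(9*(-1 - 21)**2 - 473)/2647 = (-48 - 45)/2680 + sqrt(9*(-22)**2 - 473)*(1/2647) = -93*1/2680 + sqrt(9*484 - 473)*(1/2647) = -93/2680 + sqrt(4356 - 473)*(1/2647) = -93/2680 + sqrt(3883)*(1/2647) = -93/2680 + sqrt(3883)/2647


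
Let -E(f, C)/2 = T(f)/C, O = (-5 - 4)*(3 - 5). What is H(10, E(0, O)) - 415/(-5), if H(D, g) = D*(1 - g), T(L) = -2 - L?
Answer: 817/9 ≈ 90.778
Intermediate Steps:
O = 18 (O = -9*(-2) = 18)
E(f, C) = -2*(-2 - f)/C
H(10, E(0, O)) - 415/(-5) = 10*(1 - 2*(2 + 0)/18) - 415/(-5) = 10*(1 - 2*2/18) - 415*(-⅕) = 10*(1 - 1*2/9) + 83 = 10*(1 - 2/9) + 83 = 10*(7/9) + 83 = 70/9 + 83 = 817/9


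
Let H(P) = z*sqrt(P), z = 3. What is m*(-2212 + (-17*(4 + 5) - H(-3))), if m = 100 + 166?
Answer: -629090 - 798*I*sqrt(3) ≈ -6.2909e+5 - 1382.2*I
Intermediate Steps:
H(P) = 3*sqrt(P)
m = 266
m*(-2212 + (-17*(4 + 5) - H(-3))) = 266*(-2212 + (-17*(4 + 5) - 3*sqrt(-3))) = 266*(-2212 + (-17*9 - 3*I*sqrt(3))) = 266*(-2212 + (-153 - 3*I*sqrt(3))) = 266*(-2365 - 3*I*sqrt(3)) = -629090 - 798*I*sqrt(3)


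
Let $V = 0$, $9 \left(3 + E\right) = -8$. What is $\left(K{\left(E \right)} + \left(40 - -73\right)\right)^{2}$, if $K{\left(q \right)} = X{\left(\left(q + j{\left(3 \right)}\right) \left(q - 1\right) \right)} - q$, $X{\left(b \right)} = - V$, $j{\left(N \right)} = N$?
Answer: $\frac{1106704}{81} \approx 13663.0$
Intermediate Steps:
$E = - \frac{35}{9}$ ($E = -3 + \frac{1}{9} \left(-8\right) = -3 - \frac{8}{9} = - \frac{35}{9} \approx -3.8889$)
$X{\left(b \right)} = 0$ ($X{\left(b \right)} = \left(-1\right) 0 = 0$)
$K{\left(q \right)} = - q$ ($K{\left(q \right)} = 0 - q = - q$)
$\left(K{\left(E \right)} + \left(40 - -73\right)\right)^{2} = \left(\left(-1\right) \left(- \frac{35}{9}\right) + \left(40 - -73\right)\right)^{2} = \left(\frac{35}{9} + \left(40 + 73\right)\right)^{2} = \left(\frac{35}{9} + 113\right)^{2} = \left(\frac{1052}{9}\right)^{2} = \frac{1106704}{81}$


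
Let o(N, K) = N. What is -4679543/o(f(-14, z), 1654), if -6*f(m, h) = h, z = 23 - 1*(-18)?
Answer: 28077258/41 ≈ 6.8481e+5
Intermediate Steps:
z = 41 (z = 23 + 18 = 41)
f(m, h) = -h/6
-4679543/o(f(-14, z), 1654) = -4679543/((-1/6*41)) = -4679543/(-41/6) = -4679543*(-6/41) = 28077258/41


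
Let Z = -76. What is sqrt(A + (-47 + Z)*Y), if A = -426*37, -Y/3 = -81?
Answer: I*sqrt(45651) ≈ 213.66*I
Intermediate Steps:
Y = 243 (Y = -3*(-81) = 243)
A = -15762
sqrt(A + (-47 + Z)*Y) = sqrt(-15762 + (-47 - 76)*243) = sqrt(-15762 - 123*243) = sqrt(-15762 - 29889) = sqrt(-45651) = I*sqrt(45651)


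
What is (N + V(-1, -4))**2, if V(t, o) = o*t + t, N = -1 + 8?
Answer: 100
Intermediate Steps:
N = 7
V(t, o) = t + o*t
(N + V(-1, -4))**2 = (7 - (1 - 4))**2 = (7 - 1*(-3))**2 = (7 + 3)**2 = 10**2 = 100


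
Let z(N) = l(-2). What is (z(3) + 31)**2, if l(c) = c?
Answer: 841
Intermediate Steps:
z(N) = -2
(z(3) + 31)**2 = (-2 + 31)**2 = 29**2 = 841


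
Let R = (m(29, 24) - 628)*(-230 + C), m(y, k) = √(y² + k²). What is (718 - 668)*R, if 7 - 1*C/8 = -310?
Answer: -72408400 + 115300*√1417 ≈ -6.8068e+7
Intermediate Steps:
C = 2536 (C = 56 - 8*(-310) = 56 + 2480 = 2536)
m(y, k) = √(k² + y²)
R = -1448168 + 2306*√1417 (R = (√(24² + 29²) - 628)*(-230 + 2536) = (√(576 + 841) - 628)*2306 = (√1417 - 628)*2306 = (-628 + √1417)*2306 = -1448168 + 2306*√1417 ≈ -1.3614e+6)
(718 - 668)*R = (718 - 668)*(-1448168 + 2306*√1417) = 50*(-1448168 + 2306*√1417) = -72408400 + 115300*√1417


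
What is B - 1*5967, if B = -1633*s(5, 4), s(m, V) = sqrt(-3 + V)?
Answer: -7600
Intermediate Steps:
B = -1633 (B = -1633*sqrt(-3 + 4) = -1633*sqrt(1) = -1633*1 = -1633)
B - 1*5967 = -1633 - 1*5967 = -1633 - 5967 = -7600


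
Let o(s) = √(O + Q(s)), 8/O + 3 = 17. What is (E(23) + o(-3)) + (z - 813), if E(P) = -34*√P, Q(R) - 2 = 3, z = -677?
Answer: -1490 - 34*√23 + √273/7 ≈ -1650.7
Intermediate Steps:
O = 4/7 (O = 8/(-3 + 17) = 8/14 = 8*(1/14) = 4/7 ≈ 0.57143)
Q(R) = 5 (Q(R) = 2 + 3 = 5)
o(s) = √273/7 (o(s) = √(4/7 + 5) = √(39/7) = √273/7)
(E(23) + o(-3)) + (z - 813) = (-34*√23 + √273/7) + (-677 - 813) = (-34*√23 + √273/7) - 1490 = -1490 - 34*√23 + √273/7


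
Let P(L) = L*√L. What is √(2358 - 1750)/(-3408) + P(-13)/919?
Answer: -√38/852 - 13*I*√13/919 ≈ -0.0072352 - 0.051003*I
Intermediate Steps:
P(L) = L^(3/2)
√(2358 - 1750)/(-3408) + P(-13)/919 = √(2358 - 1750)/(-3408) + (-13)^(3/2)/919 = √608*(-1/3408) - 13*I*√13*(1/919) = (4*√38)*(-1/3408) - 13*I*√13/919 = -√38/852 - 13*I*√13/919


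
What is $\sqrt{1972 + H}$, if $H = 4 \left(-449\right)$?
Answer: $4 \sqrt{11} \approx 13.266$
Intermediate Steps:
$H = -1796$
$\sqrt{1972 + H} = \sqrt{1972 - 1796} = \sqrt{176} = 4 \sqrt{11}$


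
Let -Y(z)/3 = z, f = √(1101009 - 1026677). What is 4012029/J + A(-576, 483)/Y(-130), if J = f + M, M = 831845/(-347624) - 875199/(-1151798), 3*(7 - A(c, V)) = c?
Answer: 11444983504632909825935299156153/129090560734274034572191525530 + 35732524792494083450547075712*√18583/331001437780189832236388527 ≈ 14805.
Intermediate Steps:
f = 2*√18583 (f = √74332 = 2*√18583 ≈ 272.64)
A(c, V) = 7 - c/3
Y(z) = -3*z
M = -326938615067/200196313976 (M = 831845*(-1/347624) - 875199*(-1/1151798) = -831845/347624 + 875199/1151798 = -326938615067/200196313976 ≈ -1.6331)
J = -326938615067/200196313976 + 2*√18583 (J = 2*√18583 - 326938615067/200196313976 = -326938615067/200196313976 + 2*√18583 ≈ 271.01)
4012029/J + A(-576, 483)/Y(-130) = 4012029/(-326938615067/200196313976 + 2*√18583) + (7 - ⅓*(-576))/((-3*(-130))) = 4012029/(-326938615067/200196313976 + 2*√18583) + (7 + 192)/390 = 4012029/(-326938615067/200196313976 + 2*√18583) + 199*(1/390) = 4012029/(-326938615067/200196313976 + 2*√18583) + 199/390 = 199/390 + 4012029/(-326938615067/200196313976 + 2*√18583)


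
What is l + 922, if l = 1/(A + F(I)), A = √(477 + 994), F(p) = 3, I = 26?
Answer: 1347961/1462 + √1471/1462 ≈ 922.02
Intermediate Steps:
A = √1471 ≈ 38.354
l = 1/(3 + √1471) (l = 1/(√1471 + 3) = 1/(3 + √1471) ≈ 0.024182)
l + 922 = (-3/1462 + √1471/1462) + 922 = 1347961/1462 + √1471/1462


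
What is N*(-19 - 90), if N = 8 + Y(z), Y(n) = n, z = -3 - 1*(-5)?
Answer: -1090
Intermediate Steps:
z = 2 (z = -3 + 5 = 2)
N = 10 (N = 8 + 2 = 10)
N*(-19 - 90) = 10*(-19 - 90) = 10*(-109) = -1090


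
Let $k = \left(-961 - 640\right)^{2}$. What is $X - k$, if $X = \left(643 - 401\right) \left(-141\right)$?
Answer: $-2597323$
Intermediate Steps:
$k = 2563201$ ($k = \left(-1601\right)^{2} = 2563201$)
$X = -34122$ ($X = 242 \left(-141\right) = -34122$)
$X - k = -34122 - 2563201 = -2597323$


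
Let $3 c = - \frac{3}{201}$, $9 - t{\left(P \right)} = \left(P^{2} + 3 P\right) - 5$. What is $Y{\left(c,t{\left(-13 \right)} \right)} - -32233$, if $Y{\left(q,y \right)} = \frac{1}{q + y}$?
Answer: $\frac{751576660}{23317} \approx 32233.0$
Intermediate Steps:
$t{\left(P \right)} = 14 - P^{2} - 3 P$ ($t{\left(P \right)} = 9 - \left(\left(P^{2} + 3 P\right) - 5\right) = 9 - \left(-5 + P^{2} + 3 P\right) = 14 - P^{2} - 3 P$)
$c = - \frac{1}{201}$ ($c = \frac{\left(-3\right) \frac{1}{201}}{3} = \frac{1}{3} \left(- \frac{1}{67}\right) = - \frac{1}{201} \approx -0.0049751$)
$Y{\left(c,t{\left(-13 \right)} \right)} - -32233 = \frac{1}{- \frac{1}{201} - 116} - -32233 = \frac{1}{- \frac{1}{201} + \left(14 - 169 + 39\right)} + 32233 = \frac{1}{- \frac{1}{201} - 116} + 32233 = \frac{1}{- \frac{23317}{201}} + 32233 = - \frac{201}{23317} + 32233 = \frac{751576660}{23317}$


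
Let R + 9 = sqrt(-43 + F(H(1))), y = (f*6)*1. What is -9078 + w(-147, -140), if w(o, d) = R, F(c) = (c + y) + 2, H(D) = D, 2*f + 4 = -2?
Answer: -9087 + I*sqrt(58) ≈ -9087.0 + 7.6158*I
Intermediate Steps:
f = -3 (f = -2 + (1/2)*(-2) = -2 - 1 = -3)
y = -18 (y = -3*6*1 = -18*1 = -18)
F(c) = -16 + c (F(c) = (c - 18) + 2 = (-18 + c) + 2 = -16 + c)
R = -9 + I*sqrt(58) (R = -9 + sqrt(-43 + (-16 + 1)) = -9 + sqrt(-43 - 15) = -9 + sqrt(-58) = -9 + I*sqrt(58) ≈ -9.0 + 7.6158*I)
w(o, d) = -9 + I*sqrt(58)
-9078 + w(-147, -140) = -9078 + (-9 + I*sqrt(58)) = -9087 + I*sqrt(58)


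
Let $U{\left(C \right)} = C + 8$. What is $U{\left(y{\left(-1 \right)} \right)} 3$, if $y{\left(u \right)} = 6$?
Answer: $42$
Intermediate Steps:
$U{\left(C \right)} = 8 + C$
$U{\left(y{\left(-1 \right)} \right)} 3 = \left(8 + 6\right) 3 = 14 \cdot 3 = 42$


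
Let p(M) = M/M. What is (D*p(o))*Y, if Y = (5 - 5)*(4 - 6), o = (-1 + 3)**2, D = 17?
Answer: 0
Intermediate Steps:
o = 4 (o = 2**2 = 4)
Y = 0 (Y = 0*(-2) = 0)
p(M) = 1
(D*p(o))*Y = (17*1)*0 = 17*0 = 0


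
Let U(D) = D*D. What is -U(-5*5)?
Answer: -625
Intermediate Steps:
U(D) = D²
-U(-5*5) = -(-5*5)² = -1*(-25)² = -1*625 = -625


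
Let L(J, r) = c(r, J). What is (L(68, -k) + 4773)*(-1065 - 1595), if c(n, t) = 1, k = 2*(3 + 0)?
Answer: -12698840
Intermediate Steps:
k = 6 (k = 2*3 = 6)
L(J, r) = 1
(L(68, -k) + 4773)*(-1065 - 1595) = (1 + 4773)*(-1065 - 1595) = 4774*(-2660) = -12698840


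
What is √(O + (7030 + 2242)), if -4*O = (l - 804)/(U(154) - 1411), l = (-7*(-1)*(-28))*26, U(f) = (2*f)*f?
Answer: √19637537473927/46021 ≈ 96.291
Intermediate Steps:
U(f) = 2*f²
l = -5096 (l = (7*(-28))*26 = -196*26 = -5096)
O = 1475/46021 (O = -(-5096 - 804)/(4*(2*154² - 1411)) = -(-1475)/(2*23716 - 1411) = -(-1475)/(47432 - 1411) = -(-1475)/46021 = -¼*(-5900/46021) = 1475/46021 ≈ 0.032051)
√(O + (7030 + 2242)) = √(1475/46021 + (7030 + 2242)) = √(1475/46021 + 9272) = √(426708187/46021) = √19637537473927/46021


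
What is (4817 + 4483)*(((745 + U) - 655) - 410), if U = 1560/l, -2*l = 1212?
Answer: -302994000/101 ≈ -2.9999e+6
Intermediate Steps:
l = -606 (l = -1/2*1212 = -606)
U = -260/101 (U = 1560/(-606) = 1560*(-1/606) = -260/101 ≈ -2.5743)
(4817 + 4483)*(((745 + U) - 655) - 410) = (4817 + 4483)*(((745 - 260/101) - 655) - 410) = 9300*((74985/101 - 655) - 410) = 9300*(8830/101 - 410) = 9300*(-32580/101) = -302994000/101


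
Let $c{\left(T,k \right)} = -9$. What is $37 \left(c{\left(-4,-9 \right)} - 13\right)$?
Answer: $-814$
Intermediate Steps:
$37 \left(c{\left(-4,-9 \right)} - 13\right) = 37 \left(-9 - 13\right) = 37 \left(-22\right) = -814$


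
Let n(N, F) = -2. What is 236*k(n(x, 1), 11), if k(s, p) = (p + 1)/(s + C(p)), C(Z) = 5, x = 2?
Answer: 944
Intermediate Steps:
k(s, p) = (1 + p)/(5 + s) (k(s, p) = (p + 1)/(s + 5) = (1 + p)/(5 + s))
236*k(n(x, 1), 11) = 236*((1 + 11)/(5 - 2)) = 236*(12/3) = 236*((1/3)*12) = 236*4 = 944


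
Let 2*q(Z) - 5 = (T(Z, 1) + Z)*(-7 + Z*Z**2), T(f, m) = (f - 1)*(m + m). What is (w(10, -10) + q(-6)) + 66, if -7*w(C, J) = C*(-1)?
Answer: 32199/14 ≈ 2299.9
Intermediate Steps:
w(C, J) = C/7 (w(C, J) = -C*(-1)/7 = -(-1)*C/7 = C/7)
T(f, m) = 2*m*(-1 + f) (T(f, m) = (-1 + f)*(2*m) = 2*m*(-1 + f))
q(Z) = 5/2 + (-7 + Z**3)*(-2 + 3*Z)/2 (q(Z) = 5/2 + ((2*1*(-1 + Z) + Z)*(-7 + Z*Z**2))/2 = 5/2 + (((-2 + 2*Z) + Z)*(-7 + Z**3))/2 = 5/2 + ((-2 + 3*Z)*(-7 + Z**3))/2 = 5/2 + ((-7 + Z**3)*(-2 + 3*Z))/2 = 5/2 + (-7 + Z**3)*(-2 + 3*Z)/2)
(w(10, -10) + q(-6)) + 66 = ((1/7)*10 + (19/2 - 1*(-6)**3 - 21/2*(-6) + (3/2)*(-6)**4)) + 66 = (10/7 + (19/2 - 1*(-216) + 63 + (3/2)*1296)) + 66 = (10/7 + (19/2 + 216 + 63 + 1944)) + 66 = (10/7 + 4465/2) + 66 = 31275/14 + 66 = 32199/14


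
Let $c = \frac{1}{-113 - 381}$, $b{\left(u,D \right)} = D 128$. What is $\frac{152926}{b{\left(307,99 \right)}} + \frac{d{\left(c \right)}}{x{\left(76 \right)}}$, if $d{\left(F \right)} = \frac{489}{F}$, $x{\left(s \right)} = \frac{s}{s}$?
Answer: $- \frac{1530485713}{6336} \approx -2.4155 \cdot 10^{5}$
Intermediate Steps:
$b{\left(u,D \right)} = 128 D$
$c = - \frac{1}{494}$ ($c = \frac{1}{-494} = - \frac{1}{494} \approx -0.0020243$)
$x{\left(s \right)} = 1$
$\frac{152926}{b{\left(307,99 \right)}} + \frac{d{\left(c \right)}}{x{\left(76 \right)}} = \frac{152926}{128 \cdot 99} + \frac{489 \frac{1}{- \frac{1}{494}}}{1} = \frac{152926}{12672} + 489 \left(-494\right) 1 = 152926 \cdot \frac{1}{12672} - 241566 = \frac{76463}{6336} - 241566 = - \frac{1530485713}{6336}$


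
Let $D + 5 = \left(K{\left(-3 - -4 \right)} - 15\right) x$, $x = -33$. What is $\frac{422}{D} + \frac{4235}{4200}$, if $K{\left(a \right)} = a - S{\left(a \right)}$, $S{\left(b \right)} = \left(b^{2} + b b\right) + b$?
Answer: $\frac{29479}{16680} \approx 1.7673$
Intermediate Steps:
$S{\left(b \right)} = b + 2 b^{2}$ ($S{\left(b \right)} = \left(b^{2} + b^{2}\right) + b = 2 b^{2} + b = b + 2 b^{2}$)
$K{\left(a \right)} = a - a \left(1 + 2 a\right)$
$D = 556$ ($D = -5 + \left(- 2 \left(-3 - -4\right)^{2} - 15\right) \left(-33\right) = -5 + \left(- 2 \left(-3 + 4\right)^{2} - 15\right) \left(-33\right) = -5 + \left(- 2 \cdot 1^{2} - 15\right) \left(-33\right) = -5 + \left(\left(-2\right) 1 - 15\right) \left(-33\right) = -5 + \left(-2 - 15\right) \left(-33\right) = -5 - -561 = -5 + 561 = 556$)
$\frac{422}{D} + \frac{4235}{4200} = \frac{422}{556} + \frac{4235}{4200} = 422 \cdot \frac{1}{556} + 4235 \cdot \frac{1}{4200} = \frac{211}{278} + \frac{121}{120} = \frac{29479}{16680}$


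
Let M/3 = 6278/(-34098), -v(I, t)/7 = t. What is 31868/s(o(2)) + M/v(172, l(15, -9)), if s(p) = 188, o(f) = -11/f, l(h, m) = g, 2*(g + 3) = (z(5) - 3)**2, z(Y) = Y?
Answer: 316787694/1869707 ≈ 169.43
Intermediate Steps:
g = -1 (g = -3 + (5 - 3)**2/2 = -3 + (1/2)*2**2 = -3 + (1/2)*4 = -3 + 2 = -1)
l(h, m) = -1
v(I, t) = -7*t
M = -3139/5683 (M = 3*(6278/(-34098)) = 3*(6278*(-1/34098)) = 3*(-3139/17049) = -3139/5683 ≈ -0.55235)
31868/s(o(2)) + M/v(172, l(15, -9)) = 31868/188 - 3139/(5683*((-7*(-1)))) = 31868*(1/188) - 3139/5683/7 = 7967/47 - 3139/5683*1/7 = 7967/47 - 3139/39781 = 316787694/1869707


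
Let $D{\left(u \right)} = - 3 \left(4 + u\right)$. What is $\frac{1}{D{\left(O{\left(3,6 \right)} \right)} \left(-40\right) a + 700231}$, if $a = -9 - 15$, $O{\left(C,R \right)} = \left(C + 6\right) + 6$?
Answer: $\frac{1}{645511} \approx 1.5492 \cdot 10^{-6}$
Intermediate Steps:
$O{\left(C,R \right)} = 12 + C$ ($O{\left(C,R \right)} = \left(6 + C\right) + 6 = 12 + C$)
$a = -24$ ($a = -9 - 15 = -24$)
$D{\left(u \right)} = -12 - 3 u$
$\frac{1}{D{\left(O{\left(3,6 \right)} \right)} \left(-40\right) a + 700231} = \frac{1}{\left(-12 - 3 \left(12 + 3\right)\right) \left(-40\right) \left(-24\right) + 700231} = \frac{1}{\left(-12 - 45\right) \left(-40\right) \left(-24\right) + 700231} = \frac{1}{\left(-57\right) \left(-40\right) \left(-24\right) + 700231} = \frac{1}{2280 \left(-24\right) + 700231} = \frac{1}{-54720 + 700231} = \frac{1}{645511}$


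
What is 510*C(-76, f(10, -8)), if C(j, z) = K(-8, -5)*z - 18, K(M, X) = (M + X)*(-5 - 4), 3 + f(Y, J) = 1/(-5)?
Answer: -200124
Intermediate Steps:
f(Y, J) = -16/5 (f(Y, J) = -3 + 1/(-5) = -3 - 1/5 = -16/5)
K(M, X) = -9*M - 9*X (K(M, X) = (M + X)*(-9) = -9*M - 9*X)
C(j, z) = -18 + 117*z (C(j, z) = (-9*(-8) - 9*(-5))*z - 18 = (72 + 45)*z - 18 = 117*z - 18 = -18 + 117*z)
510*C(-76, f(10, -8)) = 510*(-18 + 117*(-16/5)) = 510*(-18 - 1872/5) = 510*(-1962/5) = -200124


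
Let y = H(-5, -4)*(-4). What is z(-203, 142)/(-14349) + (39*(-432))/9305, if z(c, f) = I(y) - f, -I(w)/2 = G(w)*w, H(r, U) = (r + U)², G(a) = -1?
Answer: -234401002/133517445 ≈ -1.7556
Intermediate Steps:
H(r, U) = (U + r)²
y = -324 (y = (-4 - 5)²*(-4) = (-9)²*(-4) = 81*(-4) = -324)
I(w) = 2*w (I(w) = -(-2)*w = 2*w)
z(c, f) = -648 - f (z(c, f) = 2*(-324) - f = -648 - f)
z(-203, 142)/(-14349) + (39*(-432))/9305 = (-648 - 1*142)/(-14349) + (39*(-432))/9305 = (-648 - 142)*(-1/14349) - 16848*1/9305 = -790*(-1/14349) - 16848/9305 = 790/14349 - 16848/9305 = -234401002/133517445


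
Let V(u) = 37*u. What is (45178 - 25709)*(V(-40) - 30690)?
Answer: -626317730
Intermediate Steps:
(45178 - 25709)*(V(-40) - 30690) = (45178 - 25709)*(37*(-40) - 30690) = 19469*(-1480 - 30690) = 19469*(-32170) = -626317730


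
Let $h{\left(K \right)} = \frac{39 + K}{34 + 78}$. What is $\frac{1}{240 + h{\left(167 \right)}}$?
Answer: $\frac{56}{13543} \approx 0.004135$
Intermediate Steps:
$h{\left(K \right)} = \frac{39}{112} + \frac{K}{112}$ ($h{\left(K \right)} = \frac{39 + K}{112} = \left(39 + K\right) \frac{1}{112} = \frac{39}{112} + \frac{K}{112}$)
$\frac{1}{240 + h{\left(167 \right)}} = \frac{1}{240 + \left(\frac{39}{112} + \frac{1}{112} \cdot 167\right)} = \frac{1}{240 + \left(\frac{39}{112} + \frac{167}{112}\right)} = \frac{1}{240 + \frac{103}{56}} = \frac{1}{\frac{13543}{56}} = \frac{56}{13543}$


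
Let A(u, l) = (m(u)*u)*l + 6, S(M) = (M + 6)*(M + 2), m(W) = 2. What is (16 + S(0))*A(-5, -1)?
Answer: 448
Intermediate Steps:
S(M) = (2 + M)*(6 + M) (S(M) = (6 + M)*(2 + M) = (2 + M)*(6 + M))
A(u, l) = 6 + 2*l*u (A(u, l) = (2*u)*l + 6 = 2*l*u + 6 = 6 + 2*l*u)
(16 + S(0))*A(-5, -1) = (16 + (12 + 0² + 8*0))*(6 + 2*(-1)*(-5)) = (16 + (12 + 0 + 0))*(6 + 10) = (16 + 12)*16 = 28*16 = 448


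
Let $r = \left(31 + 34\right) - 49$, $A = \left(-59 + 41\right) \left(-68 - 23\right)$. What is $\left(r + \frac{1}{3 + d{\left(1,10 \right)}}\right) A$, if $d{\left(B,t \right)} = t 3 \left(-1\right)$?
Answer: $\frac{78442}{3} \approx 26147.0$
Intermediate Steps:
$d{\left(B,t \right)} = - 3 t$ ($d{\left(B,t \right)} = 3 t \left(-1\right) = - 3 t$)
$A = 1638$ ($A = \left(-18\right) \left(-91\right) = 1638$)
$r = 16$ ($r = 65 - 49 = 16$)
$\left(r + \frac{1}{3 + d{\left(1,10 \right)}}\right) A = \left(16 + \frac{1}{3 - 30}\right) 1638 = \left(16 + \frac{1}{-27}\right) 1638 = \left(16 - \frac{1}{27}\right) 1638 = \frac{431}{27} \cdot 1638 = \frac{78442}{3}$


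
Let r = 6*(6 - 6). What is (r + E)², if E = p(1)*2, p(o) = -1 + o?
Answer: 0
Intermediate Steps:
r = 0 (r = 6*0 = 0)
E = 0 (E = (-1 + 1)*2 = 0*2 = 0)
(r + E)² = (0 + 0)² = 0² = 0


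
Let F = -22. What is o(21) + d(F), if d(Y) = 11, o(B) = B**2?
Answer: 452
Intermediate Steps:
o(21) + d(F) = 21**2 + 11 = 441 + 11 = 452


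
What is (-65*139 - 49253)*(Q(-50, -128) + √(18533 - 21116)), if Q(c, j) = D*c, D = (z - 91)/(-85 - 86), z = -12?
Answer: 300183200/171 - 174864*I*√287 ≈ 1.7555e+6 - 2.9624e+6*I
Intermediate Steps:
D = 103/171 (D = (-12 - 91)/(-85 - 86) = -103/(-171) = -103*(-1/171) = 103/171 ≈ 0.60234)
Q(c, j) = 103*c/171
(-65*139 - 49253)*(Q(-50, -128) + √(18533 - 21116)) = (-65*139 - 49253)*((103/171)*(-50) + √(18533 - 21116)) = (-9035 - 49253)*(-5150/171 + √(-2583)) = -58288*(-5150/171 + 3*I*√287) = 300183200/171 - 174864*I*√287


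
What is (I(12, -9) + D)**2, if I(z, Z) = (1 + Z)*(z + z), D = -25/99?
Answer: 362255089/9801 ≈ 36961.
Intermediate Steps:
D = -25/99 (D = -25*1/99 = -25/99 ≈ -0.25253)
I(z, Z) = 2*z*(1 + Z) (I(z, Z) = (1 + Z)*(2*z) = 2*z*(1 + Z))
(I(12, -9) + D)**2 = (2*12*(1 - 9) - 25/99)**2 = (2*12*(-8) - 25/99)**2 = (-192 - 25/99)**2 = (-19033/99)**2 = 362255089/9801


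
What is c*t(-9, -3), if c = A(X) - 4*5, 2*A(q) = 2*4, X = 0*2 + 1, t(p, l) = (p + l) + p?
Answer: 336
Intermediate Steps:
t(p, l) = l + 2*p (t(p, l) = (l + p) + p = l + 2*p)
X = 1 (X = 0 + 1 = 1)
A(q) = 4 (A(q) = (2*4)/2 = (½)*8 = 4)
c = -16 (c = 4 - 4*5 = 4 - 20 = -16)
c*t(-9, -3) = -16*(-3 + 2*(-9)) = -16*(-3 - 18) = -16*(-21) = 336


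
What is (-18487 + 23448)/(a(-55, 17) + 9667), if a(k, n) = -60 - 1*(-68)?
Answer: 4961/9675 ≈ 0.51276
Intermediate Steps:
a(k, n) = 8 (a(k, n) = -60 + 68 = 8)
(-18487 + 23448)/(a(-55, 17) + 9667) = (-18487 + 23448)/(8 + 9667) = 4961/9675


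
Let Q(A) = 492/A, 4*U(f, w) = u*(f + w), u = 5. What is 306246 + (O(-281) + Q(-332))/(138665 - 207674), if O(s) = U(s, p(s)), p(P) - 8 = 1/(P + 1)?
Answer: 392918318510843/1283015328 ≈ 3.0625e+5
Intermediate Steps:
p(P) = 8 + 1/(1 + P) (p(P) = 8 + 1/(P + 1) = 8 + 1/(1 + P))
U(f, w) = 5*f/4 + 5*w/4 (U(f, w) = (5*(f + w))/4 = (5*f + 5*w)/4 = 5*f/4 + 5*w/4)
O(s) = 5*s/4 + 5*(9 + 8*s)/(4*(1 + s)) (O(s) = 5*s/4 + 5*((9 + 8*s)/(1 + s))/4 = 5*s/4 + 5*(9 + 8*s)/(4*(1 + s)))
306246 + (O(-281) + Q(-332))/(138665 - 207674) = 306246 + (5*(9 + (-281)**2 + 9*(-281))/(4*(1 - 281)) + 492/(-332))/(138665 - 207674) = 306246 + ((5/4)*(9 + 78961 - 2529)/(-280) + 492*(-1/332))/(-69009) = 306246 + ((5/4)*(-1/280)*76441 - 123/83)*(-1/69009) = 306246 + (-76441/224 - 123/83)*(-1/69009) = 306246 - 6372155/18592*(-1/69009) = 306246 + 6372155/1283015328 = 392918318510843/1283015328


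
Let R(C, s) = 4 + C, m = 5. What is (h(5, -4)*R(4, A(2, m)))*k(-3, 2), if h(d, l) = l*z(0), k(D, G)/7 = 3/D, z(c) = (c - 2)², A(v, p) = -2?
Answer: 896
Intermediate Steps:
z(c) = (-2 + c)²
k(D, G) = 21/D (k(D, G) = 7*(3/D) = 21/D)
h(d, l) = 4*l (h(d, l) = l*(-2 + 0)² = l*(-2)² = l*4 = 4*l)
(h(5, -4)*R(4, A(2, m)))*k(-3, 2) = ((4*(-4))*(4 + 4))*(21/(-3)) = (-16*8)*(21*(-⅓)) = -128*(-7) = 896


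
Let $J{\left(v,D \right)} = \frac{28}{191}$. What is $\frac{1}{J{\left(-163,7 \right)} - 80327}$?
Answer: $- \frac{191}{15342429} \approx -1.2449 \cdot 10^{-5}$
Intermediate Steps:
$J{\left(v,D \right)} = \frac{28}{191}$ ($J{\left(v,D \right)} = 28 \cdot \frac{1}{191} = \frac{28}{191}$)
$\frac{1}{J{\left(-163,7 \right)} - 80327} = \frac{1}{\frac{28}{191} - 80327} = \frac{1}{- \frac{15342429}{191}} = - \frac{191}{15342429}$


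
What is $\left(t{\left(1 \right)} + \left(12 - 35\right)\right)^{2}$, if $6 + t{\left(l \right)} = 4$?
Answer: $625$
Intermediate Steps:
$t{\left(l \right)} = -2$ ($t{\left(l \right)} = -6 + 4 = -2$)
$\left(t{\left(1 \right)} + \left(12 - 35\right)\right)^{2} = \left(-2 + \left(12 - 35\right)\right)^{2} = \left(-2 - 23\right)^{2} = \left(-25\right)^{2} = 625$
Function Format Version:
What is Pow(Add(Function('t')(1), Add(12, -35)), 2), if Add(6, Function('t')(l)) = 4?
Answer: 625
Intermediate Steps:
Function('t')(l) = -2 (Function('t')(l) = Add(-6, 4) = -2)
Pow(Add(Function('t')(1), Add(12, -35)), 2) = Pow(Add(-2, Add(12, -35)), 2) = Pow(Add(-2, -23), 2) = Pow(-25, 2) = 625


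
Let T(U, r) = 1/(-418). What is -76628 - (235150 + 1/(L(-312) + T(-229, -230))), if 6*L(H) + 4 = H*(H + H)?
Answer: -12685920389688/40688953 ≈ -3.1178e+5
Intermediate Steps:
L(H) = -⅔ + H²/3 (L(H) = -⅔ + (H*(H + H))/6 = -⅔ + (H*(2*H))/6 = -⅔ + (2*H²)/6 = -⅔ + H²/3)
T(U, r) = -1/418
-76628 - (235150 + 1/(L(-312) + T(-229, -230))) = -76628 - (235150 + 1/((-⅔ + (⅓)*(-312)²) - 1/418)) = -76628 - (235150 + 1/((-⅔ + (⅓)*97344) - 1/418)) = -76628 - (235150 + 1/((-⅔ + 32448) - 1/418)) = -76628 - (235150 + 1/(97342/3 - 1/418)) = -76628 - (235150 + 1/(40688953/1254)) = -76628 - (235150 + 1254/40688953) = -76628 - 1*9568007299204/40688953 = -76628 - 9568007299204/40688953 = -12685920389688/40688953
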